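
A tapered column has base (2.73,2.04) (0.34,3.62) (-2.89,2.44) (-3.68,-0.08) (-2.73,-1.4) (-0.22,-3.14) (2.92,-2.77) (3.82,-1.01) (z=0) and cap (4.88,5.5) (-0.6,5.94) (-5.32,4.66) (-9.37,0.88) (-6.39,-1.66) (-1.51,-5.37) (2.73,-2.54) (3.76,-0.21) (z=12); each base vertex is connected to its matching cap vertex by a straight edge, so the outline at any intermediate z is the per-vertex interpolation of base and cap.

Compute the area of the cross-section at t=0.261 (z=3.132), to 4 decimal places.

Area at t=0.261: 49.4727

Cross-section at t=0.261: each vertex is (1-t)·p0[i] + t·p1[i].
  v1: (1-0.261)·(2.73,2.04) + 0.261·(4.88,5.5) = (3.2912,2.9431)
  v2: (1-0.261)·(0.34,3.62) + 0.261·(-0.6,5.94) = (0.0947,4.2255)
  v3: (1-0.261)·(-2.89,2.44) + 0.261·(-5.32,4.66) = (-3.5242,3.0194)
  v4: (1-0.261)·(-3.68,-0.08) + 0.261·(-9.37,0.88) = (-5.1651,0.1706)
  v5: (1-0.261)·(-2.73,-1.4) + 0.261·(-6.39,-1.66) = (-3.6853,-1.4679)
  v6: (1-0.261)·(-0.22,-3.14) + 0.261·(-1.51,-5.37) = (-0.5567,-3.7220)
  v7: (1-0.261)·(2.92,-2.77) + 0.261·(2.73,-2.54) = (2.8704,-2.7100)
  v8: (1-0.261)·(3.82,-1.01) + 0.261·(3.76,-0.21) = (3.8043,-0.8012)
Shoelace sum Σ(x_i·y_{i+1} − x_{i+1}·y_i):
  i=1: 3.2912·4.2255 − 0.0947·2.9431 = +13.6282 (running +13.6282)
  i=2: 0.0947·3.0194 − -3.5242·4.2255 = +15.1775 (running +28.8058)
  i=3: -3.5242·0.1706 − -5.1651·3.0194 = +14.9945 (running +43.8002)
  i=4: -5.1651·-1.4679 − -3.6853·0.1706 = +8.2102 (running +52.0104)
  i=5: -3.6853·-3.7220 − -0.5567·-1.4679 = +12.8995 (running +64.9099)
  i=6: -0.5567·-2.7100 − 2.8704·-3.7220 = +12.1924 (running +77.1023)
  i=7: 2.8704·-0.8012 − 3.8043·-2.7100 = +8.0099 (running +85.1122)
  i=8: 3.8043·2.9431 − 3.2912·-0.8012 = +13.8333 (running +98.9454)
Area = |Σ|/2 = |98.9454|/2 = 49.4727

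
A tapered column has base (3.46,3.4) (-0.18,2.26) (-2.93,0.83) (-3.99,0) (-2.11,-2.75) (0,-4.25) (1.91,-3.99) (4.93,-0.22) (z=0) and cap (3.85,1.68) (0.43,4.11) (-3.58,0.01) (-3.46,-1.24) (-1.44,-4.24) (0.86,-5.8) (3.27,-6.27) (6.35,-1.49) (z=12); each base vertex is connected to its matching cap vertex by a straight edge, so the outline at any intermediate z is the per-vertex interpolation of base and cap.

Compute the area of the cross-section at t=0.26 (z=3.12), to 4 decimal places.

Area at t=0.26: 46.5032

Cross-section at t=0.26: each vertex is (1-t)·p0[i] + t·p1[i].
  v1: (1-0.26)·(3.46,3.4) + 0.26·(3.85,1.68) = (3.5614,2.9528)
  v2: (1-0.26)·(-0.18,2.26) + 0.26·(0.43,4.11) = (-0.0214,2.7410)
  v3: (1-0.26)·(-2.93,0.83) + 0.26·(-3.58,0.01) = (-3.0990,0.6168)
  v4: (1-0.26)·(-3.99,0) + 0.26·(-3.46,-1.24) = (-3.8522,-0.3224)
  v5: (1-0.26)·(-2.11,-2.75) + 0.26·(-1.44,-4.24) = (-1.9358,-3.1374)
  v6: (1-0.26)·(0,-4.25) + 0.26·(0.86,-5.8) = (0.2236,-4.6530)
  v7: (1-0.26)·(1.91,-3.99) + 0.26·(3.27,-6.27) = (2.2636,-4.5828)
  v8: (1-0.26)·(4.93,-0.22) + 0.26·(6.35,-1.49) = (5.2992,-0.5502)
Shoelace sum Σ(x_i·y_{i+1} − x_{i+1}·y_i):
  i=1: 3.5614·2.7410 − -0.0214·2.9528 = +9.8250 (running +9.8250)
  i=2: -0.0214·0.6168 − -3.0990·2.7410 = +8.4812 (running +18.3061)
  i=3: -3.0990·-0.3224 − -3.8522·0.6168 = +3.3752 (running +21.6813)
  i=4: -3.8522·-3.1374 − -1.9358·-0.3224 = +11.4618 (running +33.1431)
  i=5: -1.9358·-4.6530 − 0.2236·-3.1374 = +9.7088 (running +42.8519)
  i=6: 0.2236·-4.5828 − 2.2636·-4.6530 = +9.5078 (running +52.3597)
  i=7: 2.2636·-0.5502 − 5.2992·-4.5828 = +23.0397 (running +75.3994)
  i=8: 5.2992·2.9528 − 3.5614·-0.5502 = +17.6070 (running +93.0064)
Area = |Σ|/2 = |93.0064|/2 = 46.5032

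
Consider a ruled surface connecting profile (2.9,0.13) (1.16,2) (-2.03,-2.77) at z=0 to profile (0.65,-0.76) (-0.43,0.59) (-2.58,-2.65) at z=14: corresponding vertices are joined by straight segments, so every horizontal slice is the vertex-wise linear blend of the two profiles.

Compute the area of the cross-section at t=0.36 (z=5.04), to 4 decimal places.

Cross-section at t=0.36: each vertex is (1-t)·p0[i] + t·p1[i].
  v1: (1-0.36)·(2.9,0.13) + 0.36·(0.65,-0.76) = (2.0900,-0.1904)
  v2: (1-0.36)·(1.16,2) + 0.36·(-0.43,0.59) = (0.5876,1.4924)
  v3: (1-0.36)·(-2.03,-2.77) + 0.36·(-2.58,-2.65) = (-2.2280,-2.7268)
Shoelace sum Σ(x_i·y_{i+1} − x_{i+1}·y_i):
  i=1: 2.0900·1.4924 − 0.5876·-0.1904 = +3.2310 (running +3.2310)
  i=2: 0.5876·-2.7268 − -2.2280·1.4924 = +1.7228 (running +4.9538)
  i=3: -2.2280·-0.1904 − 2.0900·-2.7268 = +6.1232 (running +11.0770)
Area = |Σ|/2 = |11.0770|/2 = 5.5385

Area at t=0.36: 5.5385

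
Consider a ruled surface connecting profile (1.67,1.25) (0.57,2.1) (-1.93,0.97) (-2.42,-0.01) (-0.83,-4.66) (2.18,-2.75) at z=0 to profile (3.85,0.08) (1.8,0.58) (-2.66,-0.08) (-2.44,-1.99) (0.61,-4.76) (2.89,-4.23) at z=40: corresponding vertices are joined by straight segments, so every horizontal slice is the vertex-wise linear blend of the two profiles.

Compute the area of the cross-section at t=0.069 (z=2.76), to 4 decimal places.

Area at t=0.069: 20.6733

Cross-section at t=0.069: each vertex is (1-t)·p0[i] + t·p1[i].
  v1: (1-0.069)·(1.67,1.25) + 0.069·(3.85,0.08) = (1.8204,1.1693)
  v2: (1-0.069)·(0.57,2.1) + 0.069·(1.8,0.58) = (0.6549,1.9951)
  v3: (1-0.069)·(-1.93,0.97) + 0.069·(-2.66,-0.08) = (-1.9804,0.8976)
  v4: (1-0.069)·(-2.42,-0.01) + 0.069·(-2.44,-1.99) = (-2.4214,-0.1466)
  v5: (1-0.069)·(-0.83,-4.66) + 0.069·(0.61,-4.76) = (-0.7306,-4.6669)
  v6: (1-0.069)·(2.18,-2.75) + 0.069·(2.89,-4.23) = (2.2290,-2.8521)
Shoelace sum Σ(x_i·y_{i+1} − x_{i+1}·y_i):
  i=1: 1.8204·1.9951 − 0.6549·1.1693 = +2.8662 (running +2.8662)
  i=2: 0.6549·0.8976 − -1.9804·1.9951 = +4.5389 (running +7.4051)
  i=3: -1.9804·-0.1466 − -2.4214·0.8976 = +2.4637 (running +9.8688)
  i=4: -2.4214·-4.6669 − -0.7306·-0.1466 = +11.1932 (running +21.0620)
  i=5: -0.7306·-2.8521 − 2.2290·-4.6669 = +12.4863 (running +33.5483)
  i=6: 2.2290·1.1693 − 1.8204·-2.8521 = +7.7983 (running +41.3467)
Area = |Σ|/2 = |41.3467|/2 = 20.6733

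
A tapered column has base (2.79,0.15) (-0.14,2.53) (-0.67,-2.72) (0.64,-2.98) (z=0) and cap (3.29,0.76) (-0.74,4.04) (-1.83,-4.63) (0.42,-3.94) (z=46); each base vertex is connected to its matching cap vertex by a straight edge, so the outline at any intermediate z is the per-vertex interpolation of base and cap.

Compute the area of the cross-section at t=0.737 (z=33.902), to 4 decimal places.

Area at t=0.737: 19.6712

Cross-section at t=0.737: each vertex is (1-t)·p0[i] + t·p1[i].
  v1: (1-0.737)·(2.79,0.15) + 0.737·(3.29,0.76) = (3.1585,0.5996)
  v2: (1-0.737)·(-0.14,2.53) + 0.737·(-0.74,4.04) = (-0.5822,3.6429)
  v3: (1-0.737)·(-0.67,-2.72) + 0.737·(-1.83,-4.63) = (-1.5249,-4.1277)
  v4: (1-0.737)·(0.64,-2.98) + 0.737·(0.42,-3.94) = (0.4779,-3.6875)
Shoelace sum Σ(x_i·y_{i+1} − x_{i+1}·y_i):
  i=1: 3.1585·3.6429 − -0.5822·0.5996 = +11.8551 (running +11.8551)
  i=2: -0.5822·-4.1277 − -1.5249·3.6429 = +7.9582 (running +19.8133)
  i=3: -1.5249·-3.6875 − 0.4779·-4.1277 = +7.5956 (running +27.4089)
  i=4: 0.4779·0.5996 − 3.1585·-3.6875 = +11.9335 (running +39.3425)
Area = |Σ|/2 = |39.3425|/2 = 19.6712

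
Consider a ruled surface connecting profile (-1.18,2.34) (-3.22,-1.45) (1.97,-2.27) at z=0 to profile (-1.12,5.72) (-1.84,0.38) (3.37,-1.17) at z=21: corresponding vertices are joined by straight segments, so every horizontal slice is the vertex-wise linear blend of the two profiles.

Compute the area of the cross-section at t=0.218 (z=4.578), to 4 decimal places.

Cross-section at t=0.218: each vertex is (1-t)·p0[i] + t·p1[i].
  v1: (1-0.218)·(-1.18,2.34) + 0.218·(-1.12,5.72) = (-1.1669,3.0768)
  v2: (1-0.218)·(-3.22,-1.45) + 0.218·(-1.84,0.38) = (-2.9192,-1.0511)
  v3: (1-0.218)·(1.97,-2.27) + 0.218·(3.37,-1.17) = (2.2752,-2.0302)
Shoelace sum Σ(x_i·y_{i+1} − x_{i+1}·y_i):
  i=1: -1.1669·-1.0511 − -2.9192·3.0768 = +10.2083 (running +10.2083)
  i=2: -2.9192·-2.0302 − 2.2752·-1.0511 = +8.3179 (running +18.5261)
  i=3: 2.2752·3.0768 − -1.1669·-2.0302 = +4.6313 (running +23.1575)
Area = |Σ|/2 = |23.1575|/2 = 11.5787

Area at t=0.218: 11.5787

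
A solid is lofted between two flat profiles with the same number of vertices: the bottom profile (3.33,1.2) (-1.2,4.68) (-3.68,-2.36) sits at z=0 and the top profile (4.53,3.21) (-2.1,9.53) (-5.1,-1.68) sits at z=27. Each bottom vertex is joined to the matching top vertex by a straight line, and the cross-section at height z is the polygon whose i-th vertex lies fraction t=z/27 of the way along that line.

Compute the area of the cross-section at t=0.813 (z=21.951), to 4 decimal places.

Cross-section at t=0.813: each vertex is (1-t)·p0[i] + t·p1[i].
  v1: (1-0.813)·(3.33,1.2) + 0.813·(4.53,3.21) = (4.3056,2.8341)
  v2: (1-0.813)·(-1.2,4.68) + 0.813·(-2.1,9.53) = (-1.9317,8.6230)
  v3: (1-0.813)·(-3.68,-2.36) + 0.813·(-5.1,-1.68) = (-4.8345,-1.8072)
Shoelace sum Σ(x_i·y_{i+1} − x_{i+1}·y_i):
  i=1: 4.3056·8.6230 − -1.9317·2.8341 = +42.6021 (running +42.6021)
  i=2: -1.9317·-1.8072 − -4.8345·8.6230 = +45.1787 (running +87.7808)
  i=3: -4.8345·2.8341 − 4.3056·-1.8072 = -5.9206 (running +81.8602)
Area = |Σ|/2 = |81.8602|/2 = 40.9301

Area at t=0.813: 40.9301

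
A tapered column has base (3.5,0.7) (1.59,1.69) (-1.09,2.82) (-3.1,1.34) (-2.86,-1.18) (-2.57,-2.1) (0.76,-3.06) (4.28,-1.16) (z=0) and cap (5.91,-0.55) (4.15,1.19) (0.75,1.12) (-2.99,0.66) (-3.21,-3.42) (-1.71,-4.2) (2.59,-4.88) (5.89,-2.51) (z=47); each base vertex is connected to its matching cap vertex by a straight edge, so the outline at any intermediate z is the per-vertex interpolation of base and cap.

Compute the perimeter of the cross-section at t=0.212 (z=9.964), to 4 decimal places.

Cross-section at t=0.212: each vertex is (1-t)·p0[i] + t·p1[i].
  v1: (1-0.212)·(3.5,0.7) + 0.212·(5.91,-0.55) = (4.0109,0.4350)
  v2: (1-0.212)·(1.59,1.69) + 0.212·(4.15,1.19) = (2.1327,1.5840)
  v3: (1-0.212)·(-1.09,2.82) + 0.212·(0.75,1.12) = (-0.6999,2.4596)
  v4: (1-0.212)·(-3.1,1.34) + 0.212·(-2.99,0.66) = (-3.0767,1.1958)
  v5: (1-0.212)·(-2.86,-1.18) + 0.212·(-3.21,-3.42) = (-2.9342,-1.6549)
  v6: (1-0.212)·(-2.57,-2.1) + 0.212·(-1.71,-4.2) = (-2.3877,-2.5452)
  v7: (1-0.212)·(0.76,-3.06) + 0.212·(2.59,-4.88) = (1.1480,-3.4458)
  v8: (1-0.212)·(4.28,-1.16) + 0.212·(5.89,-2.51) = (4.6213,-1.4462)
Perimeter = Σ |v_{i+1} − v_i|:
  edge 1→2: √(-1.8782² + 1.1490²) = 2.2018 (running 2.2018)
  edge 2→3: √(-2.8326² + 0.8756²) = 2.9649 (running 5.1667)
  edge 3→4: √(-2.3768² + -1.2638²) = 2.6919 (running 7.8585)
  edge 4→5: √(0.1425² + -2.8507²) = 2.8543 (running 10.7128)
  edge 5→6: √(0.5465² + -0.8903²) = 1.0447 (running 11.7575)
  edge 6→7: √(3.5356² + -0.9006²) = 3.6485 (running 15.4060)
  edge 7→8: √(3.4734² + 1.9996²) = 4.0078 (running 19.4139)
  edge 8→1: √(-0.6104² + 1.8812²) = 1.9778 (running 21.3916)
Perimeter = 21.3916

Perimeter at t=0.212: 21.3916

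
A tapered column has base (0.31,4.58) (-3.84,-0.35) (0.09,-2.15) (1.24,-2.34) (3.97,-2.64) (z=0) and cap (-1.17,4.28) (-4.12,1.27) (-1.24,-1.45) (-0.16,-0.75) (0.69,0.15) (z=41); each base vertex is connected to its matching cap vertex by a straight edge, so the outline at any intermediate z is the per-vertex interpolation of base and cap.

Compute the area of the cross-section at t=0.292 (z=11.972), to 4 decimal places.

Area at t=0.292: 22.4445

Cross-section at t=0.292: each vertex is (1-t)·p0[i] + t·p1[i].
  v1: (1-0.292)·(0.31,4.58) + 0.292·(-1.17,4.28) = (-0.1222,4.4924)
  v2: (1-0.292)·(-3.84,-0.35) + 0.292·(-4.12,1.27) = (-3.9218,0.1230)
  v3: (1-0.292)·(0.09,-2.15) + 0.292·(-1.24,-1.45) = (-0.2984,-1.9456)
  v4: (1-0.292)·(1.24,-2.34) + 0.292·(-0.16,-0.75) = (0.8312,-1.8757)
  v5: (1-0.292)·(3.97,-2.64) + 0.292·(0.69,0.15) = (3.0122,-1.8253)
Shoelace sum Σ(x_i·y_{i+1} − x_{i+1}·y_i):
  i=1: -0.1222·0.1230 − -3.9218·4.4924 = +17.6031 (running +17.6031)
  i=2: -3.9218·-1.9456 − -0.2984·0.1230 = +7.6669 (running +25.2700)
  i=3: -0.2984·-1.8757 − 0.8312·-1.9456 = +2.1768 (running +27.4468)
  i=4: 0.8312·-1.8253 − 3.0122·-1.8757 = +4.1329 (running +31.5797)
  i=5: 3.0122·4.4924 − -0.1222·-1.8253 = +13.3092 (running +44.8889)
Area = |Σ|/2 = |44.8889|/2 = 22.4445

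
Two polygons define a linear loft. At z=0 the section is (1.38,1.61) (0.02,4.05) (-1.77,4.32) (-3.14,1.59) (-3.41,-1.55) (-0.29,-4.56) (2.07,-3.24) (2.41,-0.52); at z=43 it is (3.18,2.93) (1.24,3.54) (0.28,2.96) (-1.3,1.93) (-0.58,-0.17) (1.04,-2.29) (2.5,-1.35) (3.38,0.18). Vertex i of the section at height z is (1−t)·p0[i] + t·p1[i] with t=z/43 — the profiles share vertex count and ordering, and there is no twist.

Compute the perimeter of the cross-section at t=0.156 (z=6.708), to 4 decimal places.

Cross-section at t=0.156: each vertex is (1-t)·p0[i] + t·p1[i].
  v1: (1-0.156)·(1.38,1.61) + 0.156·(3.18,2.93) = (1.6608,1.8159)
  v2: (1-0.156)·(0.02,4.05) + 0.156·(1.24,3.54) = (0.2103,3.9704)
  v3: (1-0.156)·(-1.77,4.32) + 0.156·(0.28,2.96) = (-1.4502,4.1078)
  v4: (1-0.156)·(-3.14,1.59) + 0.156·(-1.3,1.93) = (-2.8530,1.6430)
  v5: (1-0.156)·(-3.41,-1.55) + 0.156·(-0.58,-0.17) = (-2.9685,-1.3347)
  v6: (1-0.156)·(-0.29,-4.56) + 0.156·(1.04,-2.29) = (-0.0825,-4.2059)
  v7: (1-0.156)·(2.07,-3.24) + 0.156·(2.5,-1.35) = (2.1371,-2.9452)
  v8: (1-0.156)·(2.41,-0.52) + 0.156·(3.38,0.18) = (2.5613,-0.4108)
Perimeter = Σ |v_{i+1} − v_i|:
  edge 1→2: √(-1.4505² + 2.1545²) = 2.5973 (running 2.5973)
  edge 2→3: √(-1.6605² + 0.1374²) = 1.6662 (running 4.2635)
  edge 3→4: √(-1.4028² + -2.4648²) = 2.8360 (running 7.0995)
  edge 4→5: √(-0.1156² + -2.9778²) = 2.9800 (running 10.0795)
  edge 5→6: √(2.8860² + -2.8712²) = 4.0709 (running 14.1504)
  edge 6→7: √(2.2196² + 1.2607²) = 2.5527 (running 16.7031)
  edge 7→8: √(0.4242² + 2.5344²) = 2.5696 (running 19.2727)
  edge 8→1: √(-0.9005² + 2.2267²) = 2.4019 (running 21.6746)
Perimeter = 21.6746

Perimeter at t=0.156: 21.6746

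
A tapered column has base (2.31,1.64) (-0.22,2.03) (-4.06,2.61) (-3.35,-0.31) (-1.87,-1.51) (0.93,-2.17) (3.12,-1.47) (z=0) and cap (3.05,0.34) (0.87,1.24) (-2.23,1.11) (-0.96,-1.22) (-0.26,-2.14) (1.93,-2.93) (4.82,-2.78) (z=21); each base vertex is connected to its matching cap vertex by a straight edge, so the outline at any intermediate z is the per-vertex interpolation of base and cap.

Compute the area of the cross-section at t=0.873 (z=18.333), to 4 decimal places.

Cross-section at t=0.873: each vertex is (1-t)·p0[i] + t·p1[i].
  v1: (1-0.873)·(2.31,1.64) + 0.873·(3.05,0.34) = (2.9560,0.5051)
  v2: (1-0.873)·(-0.22,2.03) + 0.873·(0.87,1.24) = (0.7316,1.3403)
  v3: (1-0.873)·(-4.06,2.61) + 0.873·(-2.23,1.11) = (-2.4624,1.3005)
  v4: (1-0.873)·(-3.35,-0.31) + 0.873·(-0.96,-1.22) = (-1.2635,-1.1044)
  v5: (1-0.873)·(-1.87,-1.51) + 0.873·(-0.26,-2.14) = (-0.4645,-2.0600)
  v6: (1-0.873)·(0.93,-2.17) + 0.873·(1.93,-2.93) = (1.8030,-2.8335)
  v7: (1-0.873)·(3.12,-1.47) + 0.873·(4.82,-2.78) = (4.6041,-2.6136)
Shoelace sum Σ(x_i·y_{i+1} − x_{i+1}·y_i):
  i=1: 2.9560·1.3403 − 0.7316·0.5051 = +3.5925 (running +3.5925)
  i=2: 0.7316·1.3005 − -2.4624·1.3403 = +4.2518 (running +7.8444)
  i=3: -2.4624·-1.1044 − -1.2635·1.3005 = +4.3628 (running +12.2072)
  i=4: -1.2635·-2.0600 − -0.4645·-1.1044 = +2.0899 (running +14.2970)
  i=5: -0.4645·-2.8335 − 1.8030·-2.0600 = +5.0302 (running +19.3273)
  i=6: 1.8030·-2.6136 − 4.6041·-2.8335 = +8.3333 (running +27.6605)
  i=7: 4.6041·0.5051 − 2.9560·-2.6136 = +10.0515 (running +37.7120)
Area = |Σ|/2 = |37.7120|/2 = 18.8560

Area at t=0.873: 18.8560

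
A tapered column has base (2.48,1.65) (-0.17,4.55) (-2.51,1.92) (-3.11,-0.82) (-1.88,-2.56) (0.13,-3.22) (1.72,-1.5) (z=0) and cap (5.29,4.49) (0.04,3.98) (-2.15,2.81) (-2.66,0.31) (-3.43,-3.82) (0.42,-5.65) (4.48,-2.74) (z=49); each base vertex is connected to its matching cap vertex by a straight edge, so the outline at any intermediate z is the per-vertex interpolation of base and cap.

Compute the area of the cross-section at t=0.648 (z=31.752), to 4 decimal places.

Cross-section at t=0.648: each vertex is (1-t)·p0[i] + t·p1[i].
  v1: (1-0.648)·(2.48,1.65) + 0.648·(5.29,4.49) = (4.3009,3.4903)
  v2: (1-0.648)·(-0.17,4.55) + 0.648·(0.04,3.98) = (-0.0339,4.1806)
  v3: (1-0.648)·(-2.51,1.92) + 0.648·(-2.15,2.81) = (-2.2767,2.4967)
  v4: (1-0.648)·(-3.11,-0.82) + 0.648·(-2.66,0.31) = (-2.8184,-0.0878)
  v5: (1-0.648)·(-1.88,-2.56) + 0.648·(-3.43,-3.82) = (-2.8844,-3.3765)
  v6: (1-0.648)·(0.13,-3.22) + 0.648·(0.42,-5.65) = (0.3179,-4.7946)
  v7: (1-0.648)·(1.72,-1.5) + 0.648·(4.48,-2.74) = (3.5085,-2.3035)
Shoelace sum Σ(x_i·y_{i+1} − x_{i+1}·y_i):
  i=1: 4.3009·4.1806 − -0.0339·3.4903 = +18.0988 (running +18.0988)
  i=2: -0.0339·2.4967 − -2.2767·4.1806 = +9.4335 (running +27.5323)
  i=3: -2.2767·-0.0878 − -2.8184·2.4967 = +7.2366 (running +34.7688)
  i=4: -2.8184·-3.3765 − -2.8844·-0.0878 = +9.2631 (running +44.0320)
  i=5: -2.8844·-4.7946 − 0.3179·-3.3765 = +14.9031 (running +58.9351)
  i=6: 0.3179·-2.3035 − 3.5085·-4.7946 = +16.0896 (running +75.0247)
  i=7: 3.5085·3.4903 − 4.3009·-2.3035 = +22.1529 (running +97.1775)
Area = |Σ|/2 = |97.1775|/2 = 48.5888

Area at t=0.648: 48.5888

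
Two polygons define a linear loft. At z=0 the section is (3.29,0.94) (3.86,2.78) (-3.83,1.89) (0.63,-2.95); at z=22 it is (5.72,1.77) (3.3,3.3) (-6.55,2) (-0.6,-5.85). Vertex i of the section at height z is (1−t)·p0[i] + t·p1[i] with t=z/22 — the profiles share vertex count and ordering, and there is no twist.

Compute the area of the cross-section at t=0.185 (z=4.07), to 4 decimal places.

Cross-section at t=0.185: each vertex is (1-t)·p0[i] + t·p1[i].
  v1: (1-0.185)·(3.29,0.94) + 0.185·(5.72,1.77) = (3.7395,1.0936)
  v2: (1-0.185)·(3.86,2.78) + 0.185·(3.3,3.3) = (3.7564,2.8762)
  v3: (1-0.185)·(-3.83,1.89) + 0.185·(-6.55,2) = (-4.3332,1.9103)
  v4: (1-0.185)·(0.63,-2.95) + 0.185·(-0.6,-5.85) = (0.4024,-3.4865)
Shoelace sum Σ(x_i·y_{i+1} − x_{i+1}·y_i):
  i=1: 3.7395·2.8762 − 3.7564·1.0936 = +6.6479 (running +6.6479)
  i=2: 3.7564·1.9103 − -4.3332·2.8762 = +19.6392 (running +26.2871)
  i=3: -4.3332·-3.4865 − 0.4024·1.9103 = +14.3389 (running +40.6260)
  i=4: 0.4024·1.0936 − 3.7395·-3.4865 = +13.4780 (running +54.1040)
Area = |Σ|/2 = |54.1040|/2 = 27.0520

Area at t=0.185: 27.0520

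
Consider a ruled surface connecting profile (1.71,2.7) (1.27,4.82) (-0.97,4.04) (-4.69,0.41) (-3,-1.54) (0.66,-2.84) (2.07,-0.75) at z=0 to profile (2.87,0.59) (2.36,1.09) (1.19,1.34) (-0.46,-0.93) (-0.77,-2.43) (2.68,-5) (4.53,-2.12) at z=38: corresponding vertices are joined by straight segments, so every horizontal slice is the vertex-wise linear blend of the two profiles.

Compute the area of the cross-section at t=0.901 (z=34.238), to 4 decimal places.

Area at t=0.901: 20.6774

Cross-section at t=0.901: each vertex is (1-t)·p0[i] + t·p1[i].
  v1: (1-0.901)·(1.71,2.7) + 0.901·(2.87,0.59) = (2.7552,0.7989)
  v2: (1-0.901)·(1.27,4.82) + 0.901·(2.36,1.09) = (2.2521,1.4593)
  v3: (1-0.901)·(-0.97,4.04) + 0.901·(1.19,1.34) = (0.9762,1.6073)
  v4: (1-0.901)·(-4.69,0.41) + 0.901·(-0.46,-0.93) = (-0.8788,-0.7973)
  v5: (1-0.901)·(-3,-1.54) + 0.901·(-0.77,-2.43) = (-0.9908,-2.3419)
  v6: (1-0.901)·(0.66,-2.84) + 0.901·(2.68,-5) = (2.4800,-4.7862)
  v7: (1-0.901)·(2.07,-0.75) + 0.901·(4.53,-2.12) = (4.2865,-1.9844)
Shoelace sum Σ(x_i·y_{i+1} − x_{i+1}·y_i):
  i=1: 2.7552·1.4593 − 2.2521·0.7989 = +2.2214 (running +2.2214)
  i=2: 2.2521·1.6073 − 0.9762·1.4593 = +2.1953 (running +4.4167)
  i=3: 0.9762·-0.7973 − -0.8788·1.6073 = +0.6341 (running +5.0508)
  i=4: -0.8788·-2.3419 − -0.9908·-0.7973 = +1.2680 (running +6.3188)
  i=5: -0.9908·-4.7862 − 2.4800·-2.3419 = +10.5499 (running +16.8687)
  i=6: 2.4800·-1.9844 − 4.2865·-4.7862 = +15.5944 (running +32.4631)
  i=7: 4.2865·0.7989 − 2.7552·-1.9844 = +8.8917 (running +41.3548)
Area = |Σ|/2 = |41.3548|/2 = 20.6774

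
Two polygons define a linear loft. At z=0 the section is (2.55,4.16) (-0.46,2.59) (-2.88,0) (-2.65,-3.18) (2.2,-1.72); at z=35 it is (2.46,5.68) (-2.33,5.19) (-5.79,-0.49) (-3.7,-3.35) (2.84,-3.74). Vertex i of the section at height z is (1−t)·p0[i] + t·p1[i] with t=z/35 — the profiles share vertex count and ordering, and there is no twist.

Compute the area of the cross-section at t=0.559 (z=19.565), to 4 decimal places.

Cross-section at t=0.559: each vertex is (1-t)·p0[i] + t·p1[i].
  v1: (1-0.559)·(2.55,4.16) + 0.559·(2.46,5.68) = (2.4997,5.0097)
  v2: (1-0.559)·(-0.46,2.59) + 0.559·(-2.33,5.19) = (-1.5053,4.0434)
  v3: (1-0.559)·(-2.88,0) + 0.559·(-5.79,-0.49) = (-4.5067,-0.2739)
  v4: (1-0.559)·(-2.65,-3.18) + 0.559·(-3.7,-3.35) = (-3.2370,-3.2750)
  v5: (1-0.559)·(2.2,-1.72) + 0.559·(2.84,-3.74) = (2.5578,-2.8492)
Shoelace sum Σ(x_i·y_{i+1} − x_{i+1}·y_i):
  i=1: 2.4997·4.0434 − -1.5053·5.0097 = +17.6485 (running +17.6485)
  i=2: -1.5053·-0.2739 − -4.5067·4.0434 = +18.6347 (running +36.2831)
  i=3: -4.5067·-3.2750 − -3.2370·-0.2739 = +13.8729 (running +50.1561)
  i=4: -3.2370·-2.8492 − 2.5578·-3.2750 = +17.5994 (running +67.7554)
  i=5: 2.5578·5.0097 − 2.4997·-2.8492 = +19.9356 (running +87.6911)
Area = |Σ|/2 = |87.6911|/2 = 43.8455

Area at t=0.559: 43.8455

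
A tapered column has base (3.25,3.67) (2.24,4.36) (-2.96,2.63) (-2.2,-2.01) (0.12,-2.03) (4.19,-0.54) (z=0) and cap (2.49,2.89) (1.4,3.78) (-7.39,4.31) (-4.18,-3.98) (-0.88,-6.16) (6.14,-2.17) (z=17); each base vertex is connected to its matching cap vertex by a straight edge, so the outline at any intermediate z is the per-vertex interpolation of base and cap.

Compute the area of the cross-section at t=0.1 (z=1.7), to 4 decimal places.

Area at t=0.1: 37.6928

Cross-section at t=0.1: each vertex is (1-t)·p0[i] + t·p1[i].
  v1: (1-0.1)·(3.25,3.67) + 0.1·(2.49,2.89) = (3.1740,3.5920)
  v2: (1-0.1)·(2.24,4.36) + 0.1·(1.4,3.78) = (2.1560,4.3020)
  v3: (1-0.1)·(-2.96,2.63) + 0.1·(-7.39,4.31) = (-3.4030,2.7980)
  v4: (1-0.1)·(-2.2,-2.01) + 0.1·(-4.18,-3.98) = (-2.3980,-2.2070)
  v5: (1-0.1)·(0.12,-2.03) + 0.1·(-0.88,-6.16) = (0.0200,-2.4430)
  v6: (1-0.1)·(4.19,-0.54) + 0.1·(6.14,-2.17) = (4.3850,-0.7030)
Shoelace sum Σ(x_i·y_{i+1} − x_{i+1}·y_i):
  i=1: 3.1740·4.3020 − 2.1560·3.5920 = +5.9102 (running +5.9102)
  i=2: 2.1560·2.7980 − -3.4030·4.3020 = +20.6722 (running +26.5824)
  i=3: -3.4030·-2.2070 − -2.3980·2.7980 = +14.2200 (running +40.8024)
  i=4: -2.3980·-2.4430 − 0.0200·-2.2070 = +5.9025 (running +46.7049)
  i=5: 0.0200·-0.7030 − 4.3850·-2.4430 = +10.6985 (running +57.4034)
  i=6: 4.3850·3.5920 − 3.1740·-0.7030 = +17.9822 (running +75.3856)
Area = |Σ|/2 = |75.3856|/2 = 37.6928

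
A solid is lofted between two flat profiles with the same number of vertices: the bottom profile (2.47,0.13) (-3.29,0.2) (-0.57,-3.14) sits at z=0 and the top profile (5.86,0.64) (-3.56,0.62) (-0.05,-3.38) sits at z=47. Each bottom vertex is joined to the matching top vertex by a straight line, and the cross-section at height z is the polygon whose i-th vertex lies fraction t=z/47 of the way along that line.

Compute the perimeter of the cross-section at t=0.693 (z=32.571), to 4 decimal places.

Cross-section at t=0.693: each vertex is (1-t)·p0[i] + t·p1[i].
  v1: (1-0.693)·(2.47,0.13) + 0.693·(5.86,0.64) = (4.8193,0.4834)
  v2: (1-0.693)·(-3.29,0.2) + 0.693·(-3.56,0.62) = (-3.4771,0.4911)
  v3: (1-0.693)·(-0.57,-3.14) + 0.693·(-0.05,-3.38) = (-0.2096,-3.3063)
Perimeter = Σ |v_{i+1} − v_i|:
  edge 1→2: √(-8.2964² + 0.0076²) = 8.2964 (running 8.2964)
  edge 2→3: √(3.2675² + -3.7974²) = 5.0096 (running 13.3060)
  edge 3→1: √(5.0289² + 3.7897²) = 6.2970 (running 19.6030)
Perimeter = 19.6030

Perimeter at t=0.693: 19.6030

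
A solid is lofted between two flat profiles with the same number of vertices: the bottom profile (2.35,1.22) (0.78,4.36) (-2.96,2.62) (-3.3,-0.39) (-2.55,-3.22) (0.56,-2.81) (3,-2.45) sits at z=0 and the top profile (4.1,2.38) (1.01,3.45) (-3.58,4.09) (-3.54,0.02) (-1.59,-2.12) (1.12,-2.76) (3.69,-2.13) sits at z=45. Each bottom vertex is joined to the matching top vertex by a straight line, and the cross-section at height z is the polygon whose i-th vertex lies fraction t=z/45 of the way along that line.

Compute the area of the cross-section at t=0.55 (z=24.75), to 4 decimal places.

Cross-section at t=0.55: each vertex is (1-t)·p0[i] + t·p1[i].
  v1: (1-0.55)·(2.35,1.22) + 0.55·(4.1,2.38) = (3.3125,1.8580)
  v2: (1-0.55)·(0.78,4.36) + 0.55·(1.01,3.45) = (0.9065,3.8595)
  v3: (1-0.55)·(-2.96,2.62) + 0.55·(-3.58,4.09) = (-3.3010,3.4285)
  v4: (1-0.55)·(-3.3,-0.39) + 0.55·(-3.54,0.02) = (-3.4320,-0.1645)
  v5: (1-0.55)·(-2.55,-3.22) + 0.55·(-1.59,-2.12) = (-2.0220,-2.6150)
  v6: (1-0.55)·(0.56,-2.81) + 0.55·(1.12,-2.76) = (0.8680,-2.7825)
  v7: (1-0.55)·(3,-2.45) + 0.55·(3.69,-2.13) = (3.3795,-2.2740)
Shoelace sum Σ(x_i·y_{i+1} − x_{i+1}·y_i):
  i=1: 3.3125·3.8595 − 0.9065·1.8580 = +11.1003 (running +11.1003)
  i=2: 0.9065·3.4285 − -3.3010·3.8595 = +15.8481 (running +26.9485)
  i=3: -3.3010·-0.1645 − -3.4320·3.4285 = +12.3096 (running +39.2581)
  i=4: -3.4320·-2.6150 − -2.0220·-0.1645 = +8.6421 (running +47.9001)
  i=5: -2.0220·-2.7825 − 0.8680·-2.6150 = +7.8960 (running +55.7962)
  i=6: 0.8680·-2.2740 − 3.3795·-2.7825 = +7.4296 (running +63.2258)
  i=7: 3.3795·1.8580 − 3.3125·-2.2740 = +13.8117 (running +77.0375)
Area = |Σ|/2 = |77.0375|/2 = 38.5188

Area at t=0.55: 38.5188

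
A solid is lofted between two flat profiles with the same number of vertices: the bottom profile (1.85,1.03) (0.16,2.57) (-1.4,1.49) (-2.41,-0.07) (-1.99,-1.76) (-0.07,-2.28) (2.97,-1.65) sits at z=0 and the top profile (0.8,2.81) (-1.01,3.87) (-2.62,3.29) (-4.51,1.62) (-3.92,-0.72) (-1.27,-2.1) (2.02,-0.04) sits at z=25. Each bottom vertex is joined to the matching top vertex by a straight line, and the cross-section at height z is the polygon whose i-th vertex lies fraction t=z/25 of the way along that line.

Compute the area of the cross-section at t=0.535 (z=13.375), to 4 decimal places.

Area at t=0.535: 20.9983

Cross-section at t=0.535: each vertex is (1-t)·p0[i] + t·p1[i].
  v1: (1-0.535)·(1.85,1.03) + 0.535·(0.8,2.81) = (1.2883,1.9823)
  v2: (1-0.535)·(0.16,2.57) + 0.535·(-1.01,3.87) = (-0.4659,3.2655)
  v3: (1-0.535)·(-1.4,1.49) + 0.535·(-2.62,3.29) = (-2.0527,2.4530)
  v4: (1-0.535)·(-2.41,-0.07) + 0.535·(-4.51,1.62) = (-3.5335,0.8342)
  v5: (1-0.535)·(-1.99,-1.76) + 0.535·(-3.92,-0.72) = (-3.0225,-1.2036)
  v6: (1-0.535)·(-0.07,-2.28) + 0.535·(-1.27,-2.1) = (-0.7120,-2.1837)
  v7: (1-0.535)·(2.97,-1.65) + 0.535·(2.02,-0.04) = (2.4617,-0.7886)
Shoelace sum Σ(x_i·y_{i+1} − x_{i+1}·y_i):
  i=1: 1.2883·3.2655 − -0.4659·1.9823 = +5.1304 (running +5.1304)
  i=2: -0.4659·2.4530 − -2.0527·3.2655 = +5.5601 (running +10.6905)
  i=3: -2.0527·0.8342 − -3.5335·2.4530 = +6.9554 (running +17.6460)
  i=4: -3.5335·-1.2036 − -3.0225·0.8342 = +6.7742 (running +24.4201)
  i=5: -3.0225·-2.1837 − -0.7120·-1.2036 = +5.7434 (running +30.1635)
  i=6: -0.7120·-0.7886 − 2.4617·-2.1837 = +5.9372 (running +36.1008)
  i=7: 2.4617·1.9823 − 1.2883·-0.7886 = +5.8959 (running +41.9967)
Area = |Σ|/2 = |41.9967|/2 = 20.9983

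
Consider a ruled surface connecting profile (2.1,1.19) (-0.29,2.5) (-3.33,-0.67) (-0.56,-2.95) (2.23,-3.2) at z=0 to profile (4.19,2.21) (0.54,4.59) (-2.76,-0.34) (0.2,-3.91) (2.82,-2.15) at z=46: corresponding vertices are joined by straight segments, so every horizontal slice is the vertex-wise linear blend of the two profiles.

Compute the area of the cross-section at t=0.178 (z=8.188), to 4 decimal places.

Cross-section at t=0.178: each vertex is (1-t)·p0[i] + t·p1[i].
  v1: (1-0.178)·(2.1,1.19) + 0.178·(4.19,2.21) = (2.4720,1.3716)
  v2: (1-0.178)·(-0.29,2.5) + 0.178·(0.54,4.59) = (-0.1423,2.8720)
  v3: (1-0.178)·(-3.33,-0.67) + 0.178·(-2.76,-0.34) = (-3.2285,-0.6113)
  v4: (1-0.178)·(-0.56,-2.95) + 0.178·(0.2,-3.91) = (-0.4247,-3.1209)
  v5: (1-0.178)·(2.23,-3.2) + 0.178·(2.82,-2.15) = (2.3350,-3.0131)
Shoelace sum Σ(x_i·y_{i+1} − x_{i+1}·y_i):
  i=1: 2.4720·2.8720 − -0.1423·1.3716 = +7.2948 (running +7.2948)
  i=2: -0.1423·-0.6113 − -3.2285·2.8720 = +9.3594 (running +16.6542)
  i=3: -3.2285·-3.1209 − -0.4247·-0.6113 = +9.8163 (running +26.4705)
  i=4: -0.4247·-3.0131 − 2.3350·-3.1209 = +8.5670 (running +35.0375)
  i=5: 2.3350·1.3716 − 2.4720·-3.0131 = +10.6511 (running +45.6886)
Area = |Σ|/2 = |45.6886|/2 = 22.8443

Area at t=0.178: 22.8443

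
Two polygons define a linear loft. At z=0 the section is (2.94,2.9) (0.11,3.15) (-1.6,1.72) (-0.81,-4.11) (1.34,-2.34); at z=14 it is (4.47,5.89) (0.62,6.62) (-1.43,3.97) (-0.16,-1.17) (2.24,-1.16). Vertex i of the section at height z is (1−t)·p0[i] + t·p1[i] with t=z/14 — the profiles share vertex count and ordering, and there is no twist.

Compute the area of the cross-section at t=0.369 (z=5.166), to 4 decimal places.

Cross-section at t=0.369: each vertex is (1-t)·p0[i] + t·p1[i].
  v1: (1-0.369)·(2.94,2.9) + 0.369·(4.47,5.89) = (3.5046,4.0033)
  v2: (1-0.369)·(0.11,3.15) + 0.369·(0.62,6.62) = (0.2982,4.4304)
  v3: (1-0.369)·(-1.6,1.72) + 0.369·(-1.43,3.97) = (-1.5373,2.5503)
  v4: (1-0.369)·(-0.81,-4.11) + 0.369·(-0.16,-1.17) = (-0.5702,-3.0251)
  v5: (1-0.369)·(1.34,-2.34) + 0.369·(2.24,-1.16) = (1.6721,-1.9046)
Shoelace sum Σ(x_i·y_{i+1} − x_{i+1}·y_i):
  i=1: 3.5046·4.4304 − 0.2982·4.0033 = +14.3330 (running +14.3330)
  i=2: 0.2982·2.5503 − -1.5373·4.4304 = +7.5712 (running +21.9042)
  i=3: -1.5373·-3.0251 − -0.5702·2.5503 = +6.1045 (running +28.0087)
  i=4: -0.5702·-1.9046 − 1.6721·-3.0251 = +6.1442 (running +34.1529)
  i=5: 1.6721·4.0033 − 3.5046·-1.9046 = +13.3687 (running +47.5216)
Area = |Σ|/2 = |47.5216|/2 = 23.7608

Area at t=0.369: 23.7608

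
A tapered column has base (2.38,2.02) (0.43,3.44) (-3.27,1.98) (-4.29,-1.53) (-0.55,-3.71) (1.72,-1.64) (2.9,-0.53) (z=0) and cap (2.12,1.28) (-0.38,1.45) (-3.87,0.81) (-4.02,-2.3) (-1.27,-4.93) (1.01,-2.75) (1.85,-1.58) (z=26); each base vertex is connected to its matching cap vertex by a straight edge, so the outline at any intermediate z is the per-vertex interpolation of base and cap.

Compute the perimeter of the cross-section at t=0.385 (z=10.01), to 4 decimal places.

Cross-section at t=0.385: each vertex is (1-t)·p0[i] + t·p1[i].
  v1: (1-0.385)·(2.38,2.02) + 0.385·(2.12,1.28) = (2.2799,1.7351)
  v2: (1-0.385)·(0.43,3.44) + 0.385·(-0.38,1.45) = (0.1182,2.6739)
  v3: (1-0.385)·(-3.27,1.98) + 0.385·(-3.87,0.81) = (-3.5010,1.5295)
  v4: (1-0.385)·(-4.29,-1.53) + 0.385·(-4.02,-2.3) = (-4.1860,-1.8264)
  v5: (1-0.385)·(-0.55,-3.71) + 0.385·(-1.27,-4.93) = (-0.8272,-4.1797)
  v6: (1-0.385)·(1.72,-1.64) + 0.385·(1.01,-2.75) = (1.4466,-2.0674)
  v7: (1-0.385)·(2.9,-0.53) + 0.385·(1.85,-1.58) = (2.4958,-0.9343)
Perimeter = Σ |v_{i+1} − v_i|:
  edge 1→2: √(-2.1618² + 0.9388²) = 2.3568 (running 2.3568)
  edge 2→3: √(-3.6192² + -1.1443²) = 3.7957 (running 6.1525)
  edge 3→4: √(-0.6850² + -3.3560²) = 3.4252 (running 9.5777)
  edge 4→5: √(3.3588² + -2.3533²) = 4.1012 (running 13.6789)
  edge 5→6: √(2.2738² + 2.1124²) = 3.1036 (running 16.7825)
  edge 6→7: √(1.0491² + 1.1331²) = 1.5442 (running 18.3267)
  edge 7→1: √(-0.2159² + 2.6694²) = 2.6781 (running 21.0048)
Perimeter = 21.0048

Perimeter at t=0.385: 21.0048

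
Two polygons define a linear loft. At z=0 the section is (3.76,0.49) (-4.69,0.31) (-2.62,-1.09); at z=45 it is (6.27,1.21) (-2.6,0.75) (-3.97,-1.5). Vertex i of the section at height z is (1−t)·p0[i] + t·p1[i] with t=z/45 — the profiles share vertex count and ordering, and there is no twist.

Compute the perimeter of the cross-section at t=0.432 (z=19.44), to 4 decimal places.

Perimeter at t=0.432: 18.8069

Cross-section at t=0.432: each vertex is (1-t)·p0[i] + t·p1[i].
  v1: (1-0.432)·(3.76,0.49) + 0.432·(6.27,1.21) = (4.8443,0.8010)
  v2: (1-0.432)·(-4.69,0.31) + 0.432·(-2.6,0.75) = (-3.7871,0.5001)
  v3: (1-0.432)·(-2.62,-1.09) + 0.432·(-3.97,-1.5) = (-3.2032,-1.2671)
Perimeter = Σ |v_{i+1} − v_i|:
  edge 1→2: √(-8.6314² + -0.3010²) = 8.6367 (running 8.6367)
  edge 2→3: √(0.5839² + -1.7672²) = 1.8612 (running 10.4979)
  edge 3→1: √(8.0475² + 2.0682²) = 8.3090 (running 18.8069)
Perimeter = 18.8069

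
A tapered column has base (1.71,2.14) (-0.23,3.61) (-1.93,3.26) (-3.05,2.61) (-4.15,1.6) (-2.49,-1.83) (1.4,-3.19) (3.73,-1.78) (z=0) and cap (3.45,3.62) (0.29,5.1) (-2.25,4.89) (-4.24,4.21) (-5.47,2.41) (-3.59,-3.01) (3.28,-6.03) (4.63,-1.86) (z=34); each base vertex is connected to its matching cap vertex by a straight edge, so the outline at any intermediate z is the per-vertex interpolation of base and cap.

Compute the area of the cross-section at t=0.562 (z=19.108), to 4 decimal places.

Area at t=0.562: 55.9647

Cross-section at t=0.562: each vertex is (1-t)·p0[i] + t·p1[i].
  v1: (1-0.562)·(1.71,2.14) + 0.562·(3.45,3.62) = (2.6879,2.9718)
  v2: (1-0.562)·(-0.23,3.61) + 0.562·(0.29,5.1) = (0.0622,4.4474)
  v3: (1-0.562)·(-1.93,3.26) + 0.562·(-2.25,4.89) = (-2.1098,4.1761)
  v4: (1-0.562)·(-3.05,2.61) + 0.562·(-4.24,4.21) = (-3.7188,3.5092)
  v5: (1-0.562)·(-4.15,1.6) + 0.562·(-5.47,2.41) = (-4.8918,2.0552)
  v6: (1-0.562)·(-2.49,-1.83) + 0.562·(-3.59,-3.01) = (-3.1082,-2.4932)
  v7: (1-0.562)·(1.4,-3.19) + 0.562·(3.28,-6.03) = (2.4566,-4.7861)
  v8: (1-0.562)·(3.73,-1.78) + 0.562·(4.63,-1.86) = (4.2358,-1.8250)
Shoelace sum Σ(x_i·y_{i+1} − x_{i+1}·y_i):
  i=1: 2.6879·4.4474 − 0.0622·2.9718 = +11.7691 (running +11.7691)
  i=2: 0.0622·4.1761 − -2.1098·4.4474 = +9.6432 (running +21.4122)
  i=3: -2.1098·3.5092 − -3.7188·4.1761 = +8.1260 (running +29.5382)
  i=4: -3.7188·2.0552 − -4.8918·3.5092 = +9.5235 (running +39.0618)
  i=5: -4.8918·-2.4932 − -3.1082·2.0552 = +18.5842 (running +57.6459)
  i=6: -3.1082·-4.7861 − 2.4566·-2.4932 = +21.0007 (running +78.6466)
  i=7: 2.4566·-1.8250 − 4.2358·-4.7861 = +15.7898 (running +94.4364)
  i=8: 4.2358·2.9718 − 2.6879·-1.8250 = +17.4931 (running +111.9294)
Area = |Σ|/2 = |111.9294|/2 = 55.9647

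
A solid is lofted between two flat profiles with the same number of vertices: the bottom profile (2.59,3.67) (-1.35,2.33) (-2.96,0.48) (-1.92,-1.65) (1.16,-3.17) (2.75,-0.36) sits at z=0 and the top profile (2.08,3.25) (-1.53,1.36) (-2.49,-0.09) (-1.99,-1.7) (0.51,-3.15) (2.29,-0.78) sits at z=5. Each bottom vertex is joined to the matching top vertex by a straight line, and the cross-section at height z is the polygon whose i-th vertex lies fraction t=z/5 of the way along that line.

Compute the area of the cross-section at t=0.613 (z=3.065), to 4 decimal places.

Cross-section at t=0.613: each vertex is (1-t)·p0[i] + t·p1[i].
  v1: (1-0.613)·(2.59,3.67) + 0.613·(2.08,3.25) = (2.2774,3.4125)
  v2: (1-0.613)·(-1.35,2.33) + 0.613·(-1.53,1.36) = (-1.4603,1.7354)
  v3: (1-0.613)·(-2.96,0.48) + 0.613·(-2.49,-0.09) = (-2.6719,0.1306)
  v4: (1-0.613)·(-1.92,-1.65) + 0.613·(-1.99,-1.7) = (-1.9629,-1.6806)
  v5: (1-0.613)·(1.16,-3.17) + 0.613·(0.51,-3.15) = (0.7615,-3.1577)
  v6: (1-0.613)·(2.75,-0.36) + 0.613·(2.29,-0.78) = (2.4680,-0.6175)
Shoelace sum Σ(x_i·y_{i+1} − x_{i+1}·y_i):
  i=1: 2.2774·1.7354 − -1.4603·3.4125 = +8.9356 (running +8.9356)
  i=2: -1.4603·0.1306 − -2.6719·1.7354 = +4.4461 (running +13.3817)
  i=3: -2.6719·-1.6806 − -1.9629·0.1306 = +4.7468 (running +18.1285)
  i=4: -1.9629·-3.1577 − 0.7615·-1.6806 = +7.4783 (running +25.6068)
  i=5: 0.7615·-0.6175 − 2.4680·-3.1577 = +7.3231 (running +32.9299)
  i=6: 2.4680·3.4125 − 2.2774·-0.6175 = +9.8284 (running +42.7583)
Area = |Σ|/2 = |42.7583|/2 = 21.3792

Area at t=0.613: 21.3792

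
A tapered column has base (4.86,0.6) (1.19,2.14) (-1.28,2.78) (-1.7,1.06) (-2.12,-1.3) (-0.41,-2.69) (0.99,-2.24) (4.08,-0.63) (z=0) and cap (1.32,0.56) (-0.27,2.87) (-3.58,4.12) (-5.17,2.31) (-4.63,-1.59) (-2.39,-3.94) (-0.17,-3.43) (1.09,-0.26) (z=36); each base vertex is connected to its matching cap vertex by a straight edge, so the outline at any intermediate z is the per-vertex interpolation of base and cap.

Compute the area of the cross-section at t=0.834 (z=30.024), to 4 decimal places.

Area at t=0.834: 33.4969

Cross-section at t=0.834: each vertex is (1-t)·p0[i] + t·p1[i].
  v1: (1-0.834)·(4.86,0.6) + 0.834·(1.32,0.56) = (1.9076,0.5666)
  v2: (1-0.834)·(1.19,2.14) + 0.834·(-0.27,2.87) = (-0.0276,2.7488)
  v3: (1-0.834)·(-1.28,2.78) + 0.834·(-3.58,4.12) = (-3.1982,3.8976)
  v4: (1-0.834)·(-1.7,1.06) + 0.834·(-5.17,2.31) = (-4.5940,2.1025)
  v5: (1-0.834)·(-2.12,-1.3) + 0.834·(-4.63,-1.59) = (-4.2133,-1.5419)
  v6: (1-0.834)·(-0.41,-2.69) + 0.834·(-2.39,-3.94) = (-2.0613,-3.7325)
  v7: (1-0.834)·(0.99,-2.24) + 0.834·(-0.17,-3.43) = (0.0226,-3.2325)
  v8: (1-0.834)·(4.08,-0.63) + 0.834·(1.09,-0.26) = (1.5863,-0.3214)
Shoelace sum Σ(x_i·y_{i+1} − x_{i+1}·y_i):
  i=1: 1.9076·2.7488 − -0.0276·0.5666 = +5.2594 (running +5.2594)
  i=2: -0.0276·3.8976 − -3.1982·2.7488 = +8.6835 (running +13.9430)
  i=3: -3.1982·2.1025 − -4.5940·3.8976 = +11.1811 (running +25.1241)
  i=4: -4.5940·-1.5419 − -4.2133·2.1025 = +15.9418 (running +41.0659)
  i=5: -4.2133·-3.7325 − -2.0613·-1.5419 = +12.5480 (running +53.6139)
  i=6: -2.0613·-3.2325 − 0.0226·-3.7325 = +6.7473 (running +60.3613)
  i=7: 0.0226·-0.3214 − 1.5863·-3.2325 = +5.1205 (running +65.4818)
  i=8: 1.5863·0.5666 − 1.9076·-0.3214 = +1.5120 (running +66.9938)
Area = |Σ|/2 = |66.9938|/2 = 33.4969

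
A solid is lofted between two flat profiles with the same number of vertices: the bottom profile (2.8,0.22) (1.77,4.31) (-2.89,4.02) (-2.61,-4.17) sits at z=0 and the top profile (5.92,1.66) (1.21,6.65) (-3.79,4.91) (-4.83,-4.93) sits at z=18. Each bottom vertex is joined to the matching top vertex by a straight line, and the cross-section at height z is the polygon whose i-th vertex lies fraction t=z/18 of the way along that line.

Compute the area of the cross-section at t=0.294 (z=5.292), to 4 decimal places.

Cross-section at t=0.294: each vertex is (1-t)·p0[i] + t·p1[i].
  v1: (1-0.294)·(2.8,0.22) + 0.294·(5.92,1.66) = (3.7173,0.6434)
  v2: (1-0.294)·(1.77,4.31) + 0.294·(1.21,6.65) = (1.6054,4.9980)
  v3: (1-0.294)·(-2.89,4.02) + 0.294·(-3.79,4.91) = (-3.1546,4.2817)
  v4: (1-0.294)·(-2.61,-4.17) + 0.294·(-4.83,-4.93) = (-3.2627,-4.3934)
Shoelace sum Σ(x_i·y_{i+1} − x_{i+1}·y_i):
  i=1: 3.7173·4.9980 − 1.6054·0.6434 = +17.5460 (running +17.5460)
  i=2: 1.6054·4.2817 − -3.1546·4.9980 = +22.6402 (running +40.1862)
  i=3: -3.1546·-4.3934 − -3.2627·4.2817 = +27.8292 (running +68.0154)
  i=4: -3.2627·0.6434 − 3.7173·-4.3934 = +14.2326 (running +82.2480)
Area = |Σ|/2 = |82.2480|/2 = 41.1240

Area at t=0.294: 41.1240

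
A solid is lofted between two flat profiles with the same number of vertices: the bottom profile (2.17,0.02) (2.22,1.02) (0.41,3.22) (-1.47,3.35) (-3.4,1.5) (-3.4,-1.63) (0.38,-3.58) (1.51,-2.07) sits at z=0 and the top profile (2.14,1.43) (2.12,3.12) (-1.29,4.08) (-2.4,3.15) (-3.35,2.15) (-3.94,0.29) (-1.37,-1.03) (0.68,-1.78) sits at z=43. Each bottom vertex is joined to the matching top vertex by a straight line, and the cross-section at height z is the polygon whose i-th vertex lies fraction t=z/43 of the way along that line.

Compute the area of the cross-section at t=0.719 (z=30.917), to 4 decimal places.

Area at t=0.719: 24.2802

Cross-section at t=0.719: each vertex is (1-t)·p0[i] + t·p1[i].
  v1: (1-0.719)·(2.17,0.02) + 0.719·(2.14,1.43) = (2.1484,1.0338)
  v2: (1-0.719)·(2.22,1.02) + 0.719·(2.12,3.12) = (2.1481,2.5299)
  v3: (1-0.719)·(0.41,3.22) + 0.719·(-1.29,4.08) = (-0.8123,3.8383)
  v4: (1-0.719)·(-1.47,3.35) + 0.719·(-2.4,3.15) = (-2.1387,3.2062)
  v5: (1-0.719)·(-3.4,1.5) + 0.719·(-3.35,2.15) = (-3.3641,1.9673)
  v6: (1-0.719)·(-3.4,-1.63) + 0.719·(-3.94,0.29) = (-3.7883,-0.2495)
  v7: (1-0.719)·(0.38,-3.58) + 0.719·(-1.37,-1.03) = (-0.8783,-1.7466)
  v8: (1-0.719)·(1.51,-2.07) + 0.719·(0.68,-1.78) = (0.9132,-1.8615)
Shoelace sum Σ(x_i·y_{i+1} − x_{i+1}·y_i):
  i=1: 2.1484·2.5299 − 2.1481·1.0338 = +3.2146 (running +3.2146)
  i=2: 2.1481·3.8383 − -0.8123·2.5299 = +10.3002 (running +13.5148)
  i=3: -0.8123·3.2062 − -2.1387·3.8383 = +5.6045 (running +19.1194)
  i=4: -2.1387·1.9673 − -3.3641·3.2062 = +6.5783 (running +25.6977)
  i=5: -3.3641·-0.2495 − -3.7883·1.9673 = +8.2922 (running +33.9899)
  i=6: -3.7883·-1.7466 − -0.8783·-0.2495 = +6.3972 (running +40.3871)
  i=7: -0.8783·-1.8615 − 0.9132·-1.7466 = +3.2299 (running +43.6170)
  i=8: 0.9132·1.0338 − 2.1484·-1.8615 = +4.9434 (running +48.5604)
Area = |Σ|/2 = |48.5604|/2 = 24.2802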